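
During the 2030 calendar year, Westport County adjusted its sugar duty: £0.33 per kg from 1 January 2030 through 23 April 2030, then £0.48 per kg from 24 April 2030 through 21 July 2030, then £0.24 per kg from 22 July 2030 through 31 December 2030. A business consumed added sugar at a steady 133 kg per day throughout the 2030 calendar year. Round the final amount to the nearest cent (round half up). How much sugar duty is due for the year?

£15,844.29

1 January – 23 April 2030: 113 days × 133 kg/day = 15,029 kg at £0.33/kg → £4,959.57
24 April – 21 July 2030: 89 days × 133 kg/day = 11,837 kg at £0.48/kg → £5,681.76
22 July – 31 December 2030: 163 days × 133 kg/day = 21,679 kg at £0.24/kg → £5,202.96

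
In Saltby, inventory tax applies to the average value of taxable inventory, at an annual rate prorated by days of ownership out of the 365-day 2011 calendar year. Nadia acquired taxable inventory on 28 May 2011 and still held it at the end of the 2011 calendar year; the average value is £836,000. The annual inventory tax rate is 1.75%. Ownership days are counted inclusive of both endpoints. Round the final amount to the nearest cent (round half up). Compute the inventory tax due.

Days held (28 May – 31 December 2011): 218 out of 365
Tax = £836,000 × 1.75% × 218/365 = £8,737.9178

£8,737.92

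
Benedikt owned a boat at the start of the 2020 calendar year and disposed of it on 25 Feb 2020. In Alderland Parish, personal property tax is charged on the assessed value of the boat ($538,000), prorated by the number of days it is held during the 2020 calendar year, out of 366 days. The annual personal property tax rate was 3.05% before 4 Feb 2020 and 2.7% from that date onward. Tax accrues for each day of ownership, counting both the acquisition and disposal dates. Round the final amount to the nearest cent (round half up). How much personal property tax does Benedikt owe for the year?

$2,397.48

1 Jan – 3 Feb 2020: 34 days at 3.05% → $538,000 × 3.05% × 34/366 = $1,524.3333
4 Feb – 25 Feb 2020: 22 days at 2.7% → $538,000 × 2.7% × 22/366 = $873.1475
Total = $2,397.4809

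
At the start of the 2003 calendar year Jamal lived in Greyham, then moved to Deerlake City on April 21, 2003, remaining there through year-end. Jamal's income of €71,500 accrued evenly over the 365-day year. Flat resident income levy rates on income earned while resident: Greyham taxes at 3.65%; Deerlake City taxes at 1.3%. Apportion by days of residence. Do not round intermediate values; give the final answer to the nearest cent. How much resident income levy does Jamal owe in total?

€1,435.88

Greyham, January 1 – April 20, 2003: 110 days → €71,500 × 3.65% × 110/365 = €786.5000
Deerlake City, April 21 – December 31, 2003: 255 days → €71,500 × 1.3% × 255/365 = €649.3767
Total = €1,435.8767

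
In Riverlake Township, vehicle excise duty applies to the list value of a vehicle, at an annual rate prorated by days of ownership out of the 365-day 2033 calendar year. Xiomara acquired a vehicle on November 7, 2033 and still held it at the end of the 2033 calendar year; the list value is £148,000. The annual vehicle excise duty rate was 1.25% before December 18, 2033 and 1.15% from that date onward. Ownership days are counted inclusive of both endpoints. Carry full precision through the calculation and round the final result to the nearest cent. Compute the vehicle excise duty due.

November 7 – December 17, 2033: 41 days at 1.25% → £148,000 × 1.25% × 41/365 = £207.8082
December 18 – December 31, 2033: 14 days at 1.15% → £148,000 × 1.15% × 14/365 = £65.2822
Total = £273.0904

£273.09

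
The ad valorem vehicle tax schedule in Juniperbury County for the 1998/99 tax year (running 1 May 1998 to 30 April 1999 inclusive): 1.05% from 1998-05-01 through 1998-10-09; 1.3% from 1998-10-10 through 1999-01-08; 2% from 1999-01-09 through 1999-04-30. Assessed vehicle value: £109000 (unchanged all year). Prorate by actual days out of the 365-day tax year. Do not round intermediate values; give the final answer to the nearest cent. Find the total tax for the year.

1998-05-01 to 1998-10-09: 162 days at 1.05% → £109000 × 1.05% × 162/365 = £507.9699
1998-10-10 to 1999-01-08: 91 days at 1.3% → £109000 × 1.3% × 91/365 = £353.2795
1999-01-09 to 1999-04-30: 112 days at 2% → £109000 × 2% × 112/365 = £668.9315
Total = £1530.1808

£1530.18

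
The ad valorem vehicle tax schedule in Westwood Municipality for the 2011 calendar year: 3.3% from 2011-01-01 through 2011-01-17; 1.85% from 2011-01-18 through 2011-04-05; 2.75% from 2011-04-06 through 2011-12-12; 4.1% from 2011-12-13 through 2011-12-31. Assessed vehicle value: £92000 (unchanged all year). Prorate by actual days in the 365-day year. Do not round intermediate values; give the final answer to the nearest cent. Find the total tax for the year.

£2441.28

2011-01-01 to 2011-01-17: 17 days at 3.3% → £92000 × 3.3% × 17/365 = £141.4027
2011-01-18 to 2011-04-05: 78 days at 1.85% → £92000 × 1.85% × 78/365 = £363.7151
2011-04-06 to 2011-12-12: 251 days at 2.75% → £92000 × 2.75% × 251/365 = £1739.8082
2011-12-13 to 2011-12-31: 19 days at 4.1% → £92000 × 4.1% × 19/365 = £196.3507
Total = £2441.2767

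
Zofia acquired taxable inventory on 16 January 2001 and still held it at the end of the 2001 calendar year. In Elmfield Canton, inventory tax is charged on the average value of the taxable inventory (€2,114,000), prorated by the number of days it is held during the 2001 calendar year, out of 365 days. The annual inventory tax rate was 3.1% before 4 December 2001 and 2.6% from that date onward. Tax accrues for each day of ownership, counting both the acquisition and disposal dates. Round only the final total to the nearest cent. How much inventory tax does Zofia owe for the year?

€62,029.97

16 January – 3 December 2001: 322 days at 3.1% → €2,114,000 × 3.1% × 322/365 = €57,813.5562
4 December – 31 December 2001: 28 days at 2.6% → €2,114,000 × 2.6% × 28/365 = €4,216.4164
Total = €62,029.9726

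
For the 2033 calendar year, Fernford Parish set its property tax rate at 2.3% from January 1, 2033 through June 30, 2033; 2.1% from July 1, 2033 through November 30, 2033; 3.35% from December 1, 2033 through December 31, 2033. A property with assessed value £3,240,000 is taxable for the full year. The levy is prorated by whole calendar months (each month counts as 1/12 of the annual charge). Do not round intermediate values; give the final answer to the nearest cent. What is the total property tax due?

£74,655.00

January 1 – June 30, 2033: 6 months at 2.3% → £3,240,000 × 2.3% × 6/12 = £37,260.0000
July 1 – November 30, 2033: 5 months at 2.1% → £3,240,000 × 2.1% × 5/12 = £28,350.0000
December 1 – December 31, 2033: 1 month at 3.35% → £3,240,000 × 3.35% × 1/12 = £9,045.0000
Total = £74,655.0000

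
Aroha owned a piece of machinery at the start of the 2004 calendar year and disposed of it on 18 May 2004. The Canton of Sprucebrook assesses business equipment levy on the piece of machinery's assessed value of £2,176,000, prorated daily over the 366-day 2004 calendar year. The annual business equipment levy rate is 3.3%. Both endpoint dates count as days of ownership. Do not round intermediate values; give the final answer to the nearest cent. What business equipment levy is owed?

£27,271.34

Days held (1 Jan – 18 May 2004): 139 out of 366
Tax = £2,176,000 × 3.3% × 139/366 = £27,271.3443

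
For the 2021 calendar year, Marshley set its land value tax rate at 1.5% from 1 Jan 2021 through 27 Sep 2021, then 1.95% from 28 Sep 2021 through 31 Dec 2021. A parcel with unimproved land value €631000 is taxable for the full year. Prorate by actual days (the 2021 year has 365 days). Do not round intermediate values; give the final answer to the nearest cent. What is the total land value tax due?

€10204.05

1 Jan – 27 Sep 2021: 270 days at 1.5% → €631000 × 1.5% × 270/365 = €7001.5068
28 Sep – 31 Dec 2021: 95 days at 1.95% → €631000 × 1.95% × 95/365 = €3202.5411
Total = €10204.0479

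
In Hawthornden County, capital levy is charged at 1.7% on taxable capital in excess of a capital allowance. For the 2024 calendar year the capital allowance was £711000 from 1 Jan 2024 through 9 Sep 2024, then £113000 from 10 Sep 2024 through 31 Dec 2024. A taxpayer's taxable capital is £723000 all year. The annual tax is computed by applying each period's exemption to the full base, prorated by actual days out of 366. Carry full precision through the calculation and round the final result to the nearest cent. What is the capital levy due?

£3342.68

1 Jan – 9 Sep 2024: 253 days, exemption £711000 → (£723000 − £711000) × 1.7% × 253/366 = £141.0164
10 Sep – 31 Dec 2024: 113 days, exemption £113000 → (£723000 − £113000) × 1.7% × 113/366 = £3201.6667
Total = £3342.6831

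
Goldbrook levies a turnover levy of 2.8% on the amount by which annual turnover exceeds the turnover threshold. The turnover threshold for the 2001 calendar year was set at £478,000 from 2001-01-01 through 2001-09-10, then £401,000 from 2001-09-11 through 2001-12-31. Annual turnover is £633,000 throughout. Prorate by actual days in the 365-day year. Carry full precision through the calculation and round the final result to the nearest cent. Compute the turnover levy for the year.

£5,001.57

2001-01-01 to 2001-09-10: 253 days, exemption £478,000 → (£633,000 − £478,000) × 2.8% × 253/365 = £3,008.2740
2001-09-11 to 2001-12-31: 112 days, exemption £401,000 → (£633,000 − £401,000) × 2.8% × 112/365 = £1,993.2932
Total = £5,001.5671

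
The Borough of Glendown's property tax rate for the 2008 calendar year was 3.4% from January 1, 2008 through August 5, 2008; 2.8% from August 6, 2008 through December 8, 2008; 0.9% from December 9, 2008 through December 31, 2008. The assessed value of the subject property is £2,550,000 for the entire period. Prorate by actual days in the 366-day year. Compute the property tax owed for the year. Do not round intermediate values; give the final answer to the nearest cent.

January 1 – August 5, 2008: 218 days at 3.4% → £2,550,000 × 3.4% × 218/366 = £51,640.9836
August 6 – December 8, 2008: 125 days at 2.8% → £2,550,000 × 2.8% × 125/366 = £24,385.2459
December 9 – December 31, 2008: 23 days at 0.9% → £2,550,000 × 0.9% × 23/366 = £1,442.2131
Total = £77,468.4426

£77,468.44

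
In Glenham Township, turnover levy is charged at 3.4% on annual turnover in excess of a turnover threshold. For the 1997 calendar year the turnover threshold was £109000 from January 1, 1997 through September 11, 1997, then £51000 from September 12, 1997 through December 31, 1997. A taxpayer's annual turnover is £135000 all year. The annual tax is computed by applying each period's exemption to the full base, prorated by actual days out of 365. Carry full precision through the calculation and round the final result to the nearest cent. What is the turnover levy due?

January 1 – September 11, 1997: 254 days, exemption £109000 → (£135000 − £109000) × 3.4% × 254/365 = £615.1671
September 12 – December 31, 1997: 111 days, exemption £51000 → (£135000 − £51000) × 3.4% × 111/365 = £868.5370
Total = £1483.7041

£1483.70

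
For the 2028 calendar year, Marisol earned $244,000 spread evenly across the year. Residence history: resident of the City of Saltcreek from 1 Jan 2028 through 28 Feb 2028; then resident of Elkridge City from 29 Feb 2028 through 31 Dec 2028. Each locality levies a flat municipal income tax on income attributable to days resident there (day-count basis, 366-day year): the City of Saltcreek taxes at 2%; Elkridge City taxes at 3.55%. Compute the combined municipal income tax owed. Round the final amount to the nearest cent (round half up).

$8,052.33

The City of Saltcreek, 1 Jan – 28 Feb 2028: 59 days → $244,000 × 2% × 59/366 = $786.6667
Elkridge City, 29 Feb – 31 Dec 2028: 307 days → $244,000 × 3.55% × 307/366 = $7,265.6667
Total = $8,052.3333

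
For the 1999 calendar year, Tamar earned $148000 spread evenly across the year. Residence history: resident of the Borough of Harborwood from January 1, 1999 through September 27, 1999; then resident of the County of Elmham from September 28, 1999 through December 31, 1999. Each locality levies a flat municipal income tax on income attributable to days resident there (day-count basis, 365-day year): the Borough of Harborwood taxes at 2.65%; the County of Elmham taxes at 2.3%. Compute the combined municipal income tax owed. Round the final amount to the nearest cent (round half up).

$3787.18

The Borough of Harborwood, January 1 – September 27, 1999: 270 days → $148000 × 2.65% × 270/365 = $2901.2055
The County of Elmham, September 28 – December 31, 1999: 95 days → $148000 × 2.3% × 95/365 = $885.9726
Total = $3787.1781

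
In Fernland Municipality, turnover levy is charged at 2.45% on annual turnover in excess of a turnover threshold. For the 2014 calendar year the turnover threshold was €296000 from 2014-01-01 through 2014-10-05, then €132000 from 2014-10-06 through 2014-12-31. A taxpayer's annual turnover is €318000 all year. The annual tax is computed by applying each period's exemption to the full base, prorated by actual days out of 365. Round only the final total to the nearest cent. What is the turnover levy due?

2014-01-01 to 2014-10-05: 278 days, exemption €296000 → (€318000 − €296000) × 2.45% × 278/365 = €410.5260
2014-10-06 to 2014-12-31: 87 days, exemption €132000 → (€318000 − €132000) × 2.45% × 87/365 = €1086.1890
Total = €1496.7151

€1496.72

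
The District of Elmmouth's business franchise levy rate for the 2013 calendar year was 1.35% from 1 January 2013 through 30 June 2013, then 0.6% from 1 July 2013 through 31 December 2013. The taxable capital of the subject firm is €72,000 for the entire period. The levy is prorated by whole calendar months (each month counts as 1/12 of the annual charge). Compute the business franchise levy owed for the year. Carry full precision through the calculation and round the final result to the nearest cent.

€702.00

1 January – 30 June 2013: 6 months at 1.35% → €72,000 × 1.35% × 6/12 = €486.0000
1 July – 31 December 2013: 6 months at 0.6% → €72,000 × 0.6% × 6/12 = €216.0000
Total = €702.0000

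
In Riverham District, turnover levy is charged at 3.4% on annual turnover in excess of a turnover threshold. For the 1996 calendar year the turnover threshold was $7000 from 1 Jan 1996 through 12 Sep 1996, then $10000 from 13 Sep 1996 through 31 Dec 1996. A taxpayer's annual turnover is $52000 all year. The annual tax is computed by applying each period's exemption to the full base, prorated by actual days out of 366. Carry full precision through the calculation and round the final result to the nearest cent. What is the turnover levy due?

1 Jan – 12 Sep 1996: 256 days, exemption $7000 → ($52000 − $7000) × 3.4% × 256/366 = $1070.1639
13 Sep – 31 Dec 1996: 110 days, exemption $10000 → ($52000 − $10000) × 3.4% × 110/366 = $429.1803
Total = $1499.3443

$1499.34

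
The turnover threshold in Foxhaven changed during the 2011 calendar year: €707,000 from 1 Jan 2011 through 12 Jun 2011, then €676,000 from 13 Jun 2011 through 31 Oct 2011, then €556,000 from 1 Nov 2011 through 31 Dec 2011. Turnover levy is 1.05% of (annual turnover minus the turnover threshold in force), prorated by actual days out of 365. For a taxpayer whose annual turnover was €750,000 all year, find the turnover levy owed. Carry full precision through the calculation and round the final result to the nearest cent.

€842.22

1 Jan – 12 Jun 2011: 163 days, exemption €707,000 → (€750,000 − €707,000) × 1.05% × 163/365 = €201.6288
13 Jun – 31 Oct 2011: 141 days, exemption €676,000 → (€750,000 − €676,000) × 1.05% × 141/365 = €300.1562
1 Nov – 31 Dec 2011: 61 days, exemption €556,000 → (€750,000 − €556,000) × 1.05% × 61/365 = €340.4301
Total = €842.2151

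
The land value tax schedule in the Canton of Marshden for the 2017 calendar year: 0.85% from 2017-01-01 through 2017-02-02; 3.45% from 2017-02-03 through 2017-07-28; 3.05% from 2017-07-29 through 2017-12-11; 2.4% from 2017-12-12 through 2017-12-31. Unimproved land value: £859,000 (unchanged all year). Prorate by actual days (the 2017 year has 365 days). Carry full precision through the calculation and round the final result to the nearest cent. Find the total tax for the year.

£25,841.78

2017-01-01 to 2017-02-02: 33 days at 0.85% → £859,000 × 0.85% × 33/365 = £660.1356
2017-02-03 to 2017-07-28: 176 days at 3.45% → £859,000 × 3.45% × 176/365 = £14,289.9945
2017-07-29 to 2017-12-11: 136 days at 3.05% → £859,000 × 3.05% × 136/365 = £9,762.0055
2017-12-12 to 2017-12-31: 20 days at 2.4% → £859,000 × 2.4% × 20/365 = £1,129.6438
Total = £25,841.7795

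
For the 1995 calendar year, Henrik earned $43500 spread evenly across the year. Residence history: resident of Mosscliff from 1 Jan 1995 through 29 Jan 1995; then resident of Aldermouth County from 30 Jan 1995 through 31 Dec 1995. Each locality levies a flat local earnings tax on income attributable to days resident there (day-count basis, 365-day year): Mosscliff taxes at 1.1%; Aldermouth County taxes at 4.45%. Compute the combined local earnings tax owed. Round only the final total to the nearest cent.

Mosscliff, 1 Jan – 29 Jan 1995: 29 days → $43500 × 1.1% × 29/365 = $38.0178
Aldermouth County, 30 Jan – 31 Dec 1995: 336 days → $43500 × 4.45% × 336/365 = $1781.9507
Total = $1819.9685

$1819.97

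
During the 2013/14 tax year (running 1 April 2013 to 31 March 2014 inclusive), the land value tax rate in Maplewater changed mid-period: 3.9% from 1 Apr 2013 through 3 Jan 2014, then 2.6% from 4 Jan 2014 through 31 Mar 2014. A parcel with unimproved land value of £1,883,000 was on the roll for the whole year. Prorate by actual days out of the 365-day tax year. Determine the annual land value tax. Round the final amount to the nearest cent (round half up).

1 Apr 2013 – 3 Jan 2014: 278 days at 3.9% → £1,883,000 × 3.9% × 278/365 = £55,932.8384
4 Jan – 31 Mar 2014: 87 days at 2.6% → £1,883,000 × 2.6% × 87/365 = £11,669.4411
Total = £67,602.2795

£67,602.28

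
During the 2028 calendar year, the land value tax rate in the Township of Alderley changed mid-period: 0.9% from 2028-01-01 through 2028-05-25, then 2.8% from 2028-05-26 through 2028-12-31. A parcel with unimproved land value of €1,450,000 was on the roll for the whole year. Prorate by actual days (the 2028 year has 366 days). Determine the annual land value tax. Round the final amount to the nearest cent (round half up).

2028-01-01 to 2028-05-25: 146 days at 0.9% → €1,450,000 × 0.9% × 146/366 = €5,205.7377
2028-05-26 to 2028-12-31: 220 days at 2.8% → €1,450,000 × 2.8% × 220/366 = €24,404.3716
Total = €29,610.1093

€29,610.11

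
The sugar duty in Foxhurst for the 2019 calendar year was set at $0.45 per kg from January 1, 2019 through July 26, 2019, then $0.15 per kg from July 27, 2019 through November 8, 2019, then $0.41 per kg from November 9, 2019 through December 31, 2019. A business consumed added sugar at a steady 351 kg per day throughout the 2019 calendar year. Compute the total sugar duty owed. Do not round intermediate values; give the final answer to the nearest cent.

January 1 – July 26, 2019: 207 days × 351 kg/day = 72,657 kg at $0.45/kg → $32,695.65
July 27 – November 8, 2019: 105 days × 351 kg/day = 36,855 kg at $0.15/kg → $5,528.25
November 9 – December 31, 2019: 53 days × 351 kg/day = 18,603 kg at $0.41/kg → $7,627.23

$45,851.13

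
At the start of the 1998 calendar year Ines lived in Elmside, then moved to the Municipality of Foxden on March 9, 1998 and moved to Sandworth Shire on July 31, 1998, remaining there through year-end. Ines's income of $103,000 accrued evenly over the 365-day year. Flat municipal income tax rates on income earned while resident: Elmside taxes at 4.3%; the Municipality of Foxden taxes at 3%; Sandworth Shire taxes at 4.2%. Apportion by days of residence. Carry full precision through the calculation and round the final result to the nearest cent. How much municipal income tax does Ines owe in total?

Elmside, January 1 – March 8, 1998: 67 days → $103,000 × 4.3% × 67/365 = $812.9945
The Municipality of Foxden, March 9 – July 30, 1998: 144 days → $103,000 × 3% × 144/365 = $1,219.0685
Sandworth Shire, July 31 – December 31, 1998: 154 days → $103,000 × 4.2% × 154/365 = $1,825.2164
Total = $3,857.2795

$3,857.28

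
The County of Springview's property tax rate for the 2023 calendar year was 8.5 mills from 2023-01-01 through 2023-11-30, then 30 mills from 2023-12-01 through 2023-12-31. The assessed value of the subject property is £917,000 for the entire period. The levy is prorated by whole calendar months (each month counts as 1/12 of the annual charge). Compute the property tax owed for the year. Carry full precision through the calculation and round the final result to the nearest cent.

£9,437.46

2023-01-01 to 2023-11-30: 11 months at 8.5 mills → £917,000 × 0.85% × 11/12 = £7,144.9583
2023-12-01 to 2023-12-31: 1 month at 30 mills → £917,000 × 3% × 1/12 = £2,292.5000
Total = £9,437.4583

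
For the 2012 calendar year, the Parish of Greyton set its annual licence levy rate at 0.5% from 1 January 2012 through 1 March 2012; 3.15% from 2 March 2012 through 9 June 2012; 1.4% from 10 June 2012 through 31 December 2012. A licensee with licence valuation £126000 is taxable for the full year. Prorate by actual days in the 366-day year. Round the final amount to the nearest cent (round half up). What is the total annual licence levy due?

£2177.46

1 January – 1 March 2012: 61 days at 0.5% → £126000 × 0.5% × 61/366 = £105.0000
2 March – 9 June 2012: 100 days at 3.15% → £126000 × 3.15% × 100/366 = £1084.4262
10 June – 31 December 2012: 205 days at 1.4% → £126000 × 1.4% × 205/366 = £988.0328
Total = £2177.4590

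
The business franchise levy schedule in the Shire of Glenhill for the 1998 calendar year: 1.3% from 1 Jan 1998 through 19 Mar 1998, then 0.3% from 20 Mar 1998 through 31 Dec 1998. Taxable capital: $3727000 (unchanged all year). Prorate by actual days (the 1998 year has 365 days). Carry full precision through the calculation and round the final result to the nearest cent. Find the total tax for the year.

1 Jan – 19 Mar 1998: 78 days at 1.3% → $3727000 × 1.3% × 78/365 = $10353.9123
20 Mar – 31 Dec 1998: 287 days at 0.3% → $3727000 × 0.3% × 287/365 = $8791.6356
Total = $19145.5479

$19145.55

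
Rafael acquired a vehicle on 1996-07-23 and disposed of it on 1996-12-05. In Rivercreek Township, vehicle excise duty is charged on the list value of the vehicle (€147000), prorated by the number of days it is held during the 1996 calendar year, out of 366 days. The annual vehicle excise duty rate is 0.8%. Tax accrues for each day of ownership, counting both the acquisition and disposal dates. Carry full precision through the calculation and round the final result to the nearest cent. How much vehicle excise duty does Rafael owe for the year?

Days held (1996-07-23 to 1996-12-05): 136 out of 366
Tax = €147000 × 0.8% × 136/366 = €436.9836

€436.98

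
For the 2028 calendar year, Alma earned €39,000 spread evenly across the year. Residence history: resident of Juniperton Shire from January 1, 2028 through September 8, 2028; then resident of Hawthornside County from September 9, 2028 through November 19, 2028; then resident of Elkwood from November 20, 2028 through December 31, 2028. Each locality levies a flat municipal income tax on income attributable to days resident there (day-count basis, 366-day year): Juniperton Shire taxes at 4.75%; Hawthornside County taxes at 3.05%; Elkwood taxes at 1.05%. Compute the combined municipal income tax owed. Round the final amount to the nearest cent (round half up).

€1,556.48

Juniperton Shire, January 1 – September 8, 2028: 252 days → €39,000 × 4.75% × 252/366 = €1,275.4918
Hawthornside County, September 9 – November 19, 2028: 72 days → €39,000 × 3.05% × 72/366 = €234.0000
Elkwood, November 20 – December 31, 2028: 42 days → €39,000 × 1.05% × 42/366 = €46.9918
Total = €1,556.4836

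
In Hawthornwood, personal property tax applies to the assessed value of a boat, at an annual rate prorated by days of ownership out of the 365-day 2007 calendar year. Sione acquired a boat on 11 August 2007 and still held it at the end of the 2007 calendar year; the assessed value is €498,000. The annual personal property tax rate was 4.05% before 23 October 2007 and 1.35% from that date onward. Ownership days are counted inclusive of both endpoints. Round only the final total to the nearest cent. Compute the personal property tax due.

€5,323.14

11 August – 22 October 2007: 73 days at 4.05% → €498,000 × 4.05% × 73/365 = €4,033.8000
23 October – 31 December 2007: 70 days at 1.35% → €498,000 × 1.35% × 70/365 = €1,289.3425
Total = €5,323.1425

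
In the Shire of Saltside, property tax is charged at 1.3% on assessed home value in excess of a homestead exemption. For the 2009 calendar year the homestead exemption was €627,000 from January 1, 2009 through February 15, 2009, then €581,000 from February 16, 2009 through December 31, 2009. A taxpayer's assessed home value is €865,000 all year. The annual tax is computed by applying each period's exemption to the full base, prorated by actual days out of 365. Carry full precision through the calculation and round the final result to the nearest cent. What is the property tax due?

€3,616.64

January 1 – February 15, 2009: 46 days, exemption €627,000 → (€865,000 − €627,000) × 1.3% × 46/365 = €389.9288
February 16 – December 31, 2009: 319 days, exemption €581,000 → (€865,000 − €581,000) × 1.3% × 319/365 = €3,226.7068
Total = €3,616.6356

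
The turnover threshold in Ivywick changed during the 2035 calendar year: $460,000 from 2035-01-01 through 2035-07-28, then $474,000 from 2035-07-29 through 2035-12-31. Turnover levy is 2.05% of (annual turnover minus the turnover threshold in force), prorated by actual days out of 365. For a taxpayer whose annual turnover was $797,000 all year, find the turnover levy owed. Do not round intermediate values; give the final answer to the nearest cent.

2035-01-01 to 2035-07-28: 209 days, exemption $460,000 → ($797,000 − $460,000) × 2.05% × 209/365 = $3,955.8260
2035-07-29 to 2035-12-31: 156 days, exemption $474,000 → ($797,000 − $474,000) × 2.05% × 156/365 = $2,830.0110
Total = $6,785.8370

$6,785.84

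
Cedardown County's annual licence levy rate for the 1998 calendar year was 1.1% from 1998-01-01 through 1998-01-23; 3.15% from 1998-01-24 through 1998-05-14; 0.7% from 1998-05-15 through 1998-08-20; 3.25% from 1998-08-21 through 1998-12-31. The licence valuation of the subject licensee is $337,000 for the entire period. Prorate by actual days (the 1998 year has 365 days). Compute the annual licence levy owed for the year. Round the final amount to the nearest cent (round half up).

1998-01-01 to 1998-01-23: 23 days at 1.1% → $337,000 × 1.1% × 23/365 = $233.5918
1998-01-24 to 1998-05-14: 111 days at 3.15% → $337,000 × 3.15% × 111/365 = $3,228.2753
1998-05-15 to 1998-08-20: 98 days at 0.7% → $337,000 × 0.7% × 98/365 = $633.3753
1998-08-21 to 1998-12-31: 133 days at 3.25% → $337,000 × 3.25% × 133/365 = $3,990.9110
Total = $8,086.1534

$8,086.15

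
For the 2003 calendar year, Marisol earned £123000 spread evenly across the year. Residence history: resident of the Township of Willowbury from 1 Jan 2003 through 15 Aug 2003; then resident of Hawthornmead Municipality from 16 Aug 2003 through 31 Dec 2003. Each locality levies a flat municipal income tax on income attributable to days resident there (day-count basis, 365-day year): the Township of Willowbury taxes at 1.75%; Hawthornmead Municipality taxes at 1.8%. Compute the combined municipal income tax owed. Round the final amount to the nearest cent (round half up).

£2175.75

The Township of Willowbury, 1 Jan – 15 Aug 2003: 227 days → £123000 × 1.75% × 227/365 = £1338.6781
Hawthornmead Municipality, 16 Aug – 31 Dec 2003: 138 days → £123000 × 1.8% × 138/365 = £837.0740
Total = £2175.7521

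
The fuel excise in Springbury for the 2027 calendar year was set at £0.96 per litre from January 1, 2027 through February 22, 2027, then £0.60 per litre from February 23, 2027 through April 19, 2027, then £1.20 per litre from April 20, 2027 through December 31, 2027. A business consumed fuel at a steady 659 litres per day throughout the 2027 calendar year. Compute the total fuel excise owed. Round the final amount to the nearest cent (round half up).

£258,117.12

January 1 – February 22, 2027: 53 days × 659 litres/day = 34,927 litres at £0.96/litre → £33,529.92
February 23 – April 19, 2027: 56 days × 659 litres/day = 36,904 litres at £0.60/litre → £22,142.40
April 20 – December 31, 2027: 256 days × 659 litres/day = 168,704 litres at £1.20/litre → £202,444.80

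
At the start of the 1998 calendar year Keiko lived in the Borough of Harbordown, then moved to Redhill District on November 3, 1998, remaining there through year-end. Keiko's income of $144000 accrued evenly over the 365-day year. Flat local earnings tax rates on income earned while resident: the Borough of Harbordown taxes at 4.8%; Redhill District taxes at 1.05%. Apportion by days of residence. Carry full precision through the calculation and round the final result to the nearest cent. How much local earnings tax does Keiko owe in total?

$6039.12

The Borough of Harbordown, January 1 – November 2, 1998: 306 days → $144000 × 4.8% × 306/365 = $5794.7178
Redhill District, November 3 – December 31, 1998: 59 days → $144000 × 1.05% × 59/365 = $244.4055
Total = $6039.1233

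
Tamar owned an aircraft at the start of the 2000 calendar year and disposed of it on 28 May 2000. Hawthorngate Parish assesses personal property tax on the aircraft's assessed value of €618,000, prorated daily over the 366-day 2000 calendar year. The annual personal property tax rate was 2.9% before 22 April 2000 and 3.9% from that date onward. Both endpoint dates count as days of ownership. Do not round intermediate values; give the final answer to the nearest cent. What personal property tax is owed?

1 January – 21 April 2000: 112 days at 2.9% → €618,000 × 2.9% × 112/366 = €5,484.3279
22 April – 28 May 2000: 37 days at 3.9% → €618,000 × 3.9% × 37/366 = €2,436.5410
Total = €7,920.8689

€7,920.87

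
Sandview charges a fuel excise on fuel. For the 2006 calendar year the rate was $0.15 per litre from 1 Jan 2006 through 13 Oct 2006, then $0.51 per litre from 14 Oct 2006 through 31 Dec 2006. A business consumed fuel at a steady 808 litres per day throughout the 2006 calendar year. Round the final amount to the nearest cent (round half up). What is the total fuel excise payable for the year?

$67,217.52

1 Jan – 13 Oct 2006: 286 days × 808 litres/day = 231,088 litres at $0.15/litre → $34,663.20
14 Oct – 31 Dec 2006: 79 days × 808 litres/day = 63,832 litres at $0.51/litre → $32,554.32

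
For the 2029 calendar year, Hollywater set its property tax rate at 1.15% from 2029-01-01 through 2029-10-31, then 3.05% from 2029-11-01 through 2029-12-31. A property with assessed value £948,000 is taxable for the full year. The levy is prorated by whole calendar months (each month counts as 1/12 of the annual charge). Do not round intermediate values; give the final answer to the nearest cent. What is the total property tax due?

£13,904.00

2029-01-01 to 2029-10-31: 10 months at 1.15% → £948,000 × 1.15% × 10/12 = £9,085.0000
2029-11-01 to 2029-12-31: 2 months at 3.05% → £948,000 × 3.05% × 2/12 = £4,819.0000
Total = £13,904.0000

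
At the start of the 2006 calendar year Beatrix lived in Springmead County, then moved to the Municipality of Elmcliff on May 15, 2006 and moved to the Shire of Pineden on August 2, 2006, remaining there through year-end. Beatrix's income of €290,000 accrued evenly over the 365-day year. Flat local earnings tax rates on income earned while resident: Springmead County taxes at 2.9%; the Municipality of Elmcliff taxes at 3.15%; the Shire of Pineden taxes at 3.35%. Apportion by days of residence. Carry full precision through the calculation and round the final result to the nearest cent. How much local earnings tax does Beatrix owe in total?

€9,110.37

Springmead County, January 1 – May 14, 2006: 134 days → €290,000 × 2.9% × 134/365 = €3,087.5068
The Municipality of Elmcliff, May 15 – August 1, 2006: 79 days → €290,000 × 3.15% × 79/365 = €1,977.1644
The Shire of Pineden, August 2 – December 31, 2006: 152 days → €290,000 × 3.35% × 152/365 = €4,045.6986
Total = €9,110.3699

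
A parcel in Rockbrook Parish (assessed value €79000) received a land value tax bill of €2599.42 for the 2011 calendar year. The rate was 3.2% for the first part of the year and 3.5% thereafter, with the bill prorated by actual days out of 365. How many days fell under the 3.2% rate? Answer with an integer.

255 days

Let d = days at the first rate; then 365 − d days at the second rate.
€79000 × [3.2%·d + 3.5%·(365−d)] / 365 = €2599.42
Solving gives d = 255, so the new rate took effect on 13 September 2011.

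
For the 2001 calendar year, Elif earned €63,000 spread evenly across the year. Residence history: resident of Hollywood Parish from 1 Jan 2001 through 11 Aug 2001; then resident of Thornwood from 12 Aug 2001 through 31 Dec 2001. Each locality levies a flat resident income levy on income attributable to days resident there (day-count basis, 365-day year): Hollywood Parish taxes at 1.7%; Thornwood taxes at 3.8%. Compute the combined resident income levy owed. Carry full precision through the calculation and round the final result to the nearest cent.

€1,585.70

Hollywood Parish, 1 Jan – 11 Aug 2001: 223 days → €63,000 × 1.7% × 223/365 = €654.3370
Thornwood, 12 Aug – 31 Dec 2001: 142 days → €63,000 × 3.8% × 142/365 = €931.3644
Total = €1,585.7014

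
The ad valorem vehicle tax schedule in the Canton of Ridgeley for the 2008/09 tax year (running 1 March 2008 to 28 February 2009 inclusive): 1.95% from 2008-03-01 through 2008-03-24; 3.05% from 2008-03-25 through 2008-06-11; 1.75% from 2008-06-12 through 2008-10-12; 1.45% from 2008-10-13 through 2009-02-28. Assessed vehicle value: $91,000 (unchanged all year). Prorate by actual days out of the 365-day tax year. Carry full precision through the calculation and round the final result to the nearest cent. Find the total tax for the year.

2008-03-01 to 2008-03-24: 24 days at 1.95% → $91,000 × 1.95% × 24/365 = $116.6795
2008-03-25 to 2008-06-11: 79 days at 3.05% → $91,000 × 3.05% × 79/365 = $600.7247
2008-06-12 to 2008-10-12: 123 days at 1.75% → $91,000 × 1.75% × 123/365 = $536.6507
2008-10-13 to 2009-02-28: 139 days at 1.45% → $91,000 × 1.45% × 139/365 = $502.4945
Total = $1,756.5493

$1,756.55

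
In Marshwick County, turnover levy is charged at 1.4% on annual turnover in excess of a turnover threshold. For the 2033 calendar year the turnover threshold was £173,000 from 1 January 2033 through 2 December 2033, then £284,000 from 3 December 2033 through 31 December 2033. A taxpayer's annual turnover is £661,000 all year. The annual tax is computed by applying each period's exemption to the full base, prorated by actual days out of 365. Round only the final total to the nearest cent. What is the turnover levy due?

£6,708.53

1 January – 2 December 2033: 336 days, exemption £173,000 → (£661,000 − £173,000) × 1.4% × 336/365 = £6,289.1836
3 December – 31 December 2033: 29 days, exemption £284,000 → (£661,000 − £284,000) × 1.4% × 29/365 = £419.3479
Total = £6,708.5315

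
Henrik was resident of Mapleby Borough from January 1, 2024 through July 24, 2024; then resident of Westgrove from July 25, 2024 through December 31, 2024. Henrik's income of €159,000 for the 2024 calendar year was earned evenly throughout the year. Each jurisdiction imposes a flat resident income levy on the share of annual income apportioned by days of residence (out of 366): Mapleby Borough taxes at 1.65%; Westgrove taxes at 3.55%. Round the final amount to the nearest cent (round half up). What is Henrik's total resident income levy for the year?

Mapleby Borough, January 1 – July 24, 2024: 206 days → €159,000 × 1.65% × 206/366 = €1,476.6148
Westgrove, July 25 – December 31, 2024: 160 days → €159,000 × 3.55% × 160/366 = €2,467.5410
Total = €3,944.1557

€3,944.16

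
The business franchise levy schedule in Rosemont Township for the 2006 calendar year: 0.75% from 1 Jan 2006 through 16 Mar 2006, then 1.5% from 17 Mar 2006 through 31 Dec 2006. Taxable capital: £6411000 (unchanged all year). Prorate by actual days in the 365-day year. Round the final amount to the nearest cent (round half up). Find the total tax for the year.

1 Jan – 16 Mar 2006: 75 days at 0.75% → £6411000 × 0.75% × 75/365 = £9879.9658
17 Mar – 31 Dec 2006: 290 days at 1.5% → £6411000 × 1.5% × 290/365 = £76405.0685
Total = £86285.0342

£86285.03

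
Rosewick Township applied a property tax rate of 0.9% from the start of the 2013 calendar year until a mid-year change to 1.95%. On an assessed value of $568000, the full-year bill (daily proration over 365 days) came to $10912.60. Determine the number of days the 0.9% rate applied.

10 days

Let d = days at the first rate; then 365 − d days at the second rate.
$568000 × [0.9%·d + 1.95%·(365−d)] / 365 = $10912.60
Solving gives d = 10, so the new rate took effect on 11 January 2013.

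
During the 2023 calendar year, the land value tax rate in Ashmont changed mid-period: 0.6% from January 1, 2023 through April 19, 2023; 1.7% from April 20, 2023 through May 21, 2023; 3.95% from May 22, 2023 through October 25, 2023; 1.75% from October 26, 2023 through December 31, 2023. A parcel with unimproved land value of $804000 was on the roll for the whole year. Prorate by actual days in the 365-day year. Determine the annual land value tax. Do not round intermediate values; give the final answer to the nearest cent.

January 1 – April 19, 2023: 109 days at 0.6% → $804000 × 0.6% × 109/365 = $1440.5918
April 20 – May 21, 2023: 32 days at 1.7% → $804000 × 1.7% × 32/365 = $1198.2904
May 22 – October 25, 2023: 157 days at 3.95% → $804000 × 3.95% × 157/365 = $13660.2904
October 26 – December 31, 2023: 67 days at 1.75% → $804000 × 1.75% × 67/365 = $2582.7123
Total = $18881.8849

$18881.88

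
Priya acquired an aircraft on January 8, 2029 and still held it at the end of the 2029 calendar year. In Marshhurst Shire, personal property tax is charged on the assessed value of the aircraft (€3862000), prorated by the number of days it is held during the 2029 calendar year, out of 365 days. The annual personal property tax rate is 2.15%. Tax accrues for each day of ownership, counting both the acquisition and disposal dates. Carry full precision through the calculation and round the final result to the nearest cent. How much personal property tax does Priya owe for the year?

Days held (January 8 – December 31, 2029): 358 out of 365
Tax = €3862000 × 2.15% × 358/365 = €81440.5863

€81440.59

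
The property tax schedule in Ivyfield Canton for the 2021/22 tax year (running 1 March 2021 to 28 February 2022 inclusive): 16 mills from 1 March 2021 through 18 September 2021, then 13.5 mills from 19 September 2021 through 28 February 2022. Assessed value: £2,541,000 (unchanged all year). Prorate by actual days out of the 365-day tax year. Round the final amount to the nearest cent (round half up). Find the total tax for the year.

£37,819.13

1 March – 18 September 2021: 202 days at 16 mills → £2,541,000 × 1.6% × 202/365 = £22,500.0329
19 September 2021 – 28 February 2022: 163 days at 13.5 mills → £2,541,000 × 1.35% × 163/365 = £15,319.0973
Total = £37,819.1301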